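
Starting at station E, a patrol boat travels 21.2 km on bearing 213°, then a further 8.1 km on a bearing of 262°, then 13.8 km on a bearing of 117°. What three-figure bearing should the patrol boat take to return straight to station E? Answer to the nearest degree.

016°

Leg 1 (213°, 21.2 km): east 21.2 sin 213° = -11.55, north 21.2 cos 213° = -17.78
Leg 2 (262°, 8.1 km): east 8.1 sin 262° = -8.02, north 8.1 cos 262° = -1.13
Leg 3 (117°, 13.8 km): east 13.8 sin 117° = 12.30, north 13.8 cos 117° = -6.27
Net displacement: -7.27 east, -25.17 north. Direction back to start is (7.27, 25.17): bearing = atan2(7.27, 25.17) mod 360° = 16.11° ≈ 016°.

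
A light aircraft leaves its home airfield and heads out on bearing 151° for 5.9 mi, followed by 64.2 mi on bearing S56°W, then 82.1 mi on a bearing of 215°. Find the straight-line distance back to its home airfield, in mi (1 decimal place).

145.7 mi

Leg 1 (151°, 5.9 mi): east 5.9 sin 151° = 2.86, north 5.9 cos 151° = -5.16
Leg 2 (S56°W, 64.2 mi): east 64.2 sin 236° = -53.22, north 64.2 cos 236° = -35.90
Leg 3 (215°, 82.1 mi): east 82.1 sin 215° = -47.09, north 82.1 cos 215° = -67.25
Net: -97.45 east, -108.31 north. Distance = √((-97.45)² + (-108.31)²) = 145.702 mi.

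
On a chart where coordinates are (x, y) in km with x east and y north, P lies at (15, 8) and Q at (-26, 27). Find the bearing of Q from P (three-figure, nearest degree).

Δeast = -26 − 15 = -41.00; Δnorth = 27 − 8 = 19.00.
Bearing = atan2(Δeast, Δnorth) mod 360° = 294.86° ≈ 295°.

295°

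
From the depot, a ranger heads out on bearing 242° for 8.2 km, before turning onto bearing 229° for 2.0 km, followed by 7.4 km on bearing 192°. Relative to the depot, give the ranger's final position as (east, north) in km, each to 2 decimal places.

(-10.29, -12.40)

Leg 1 (242°, 8.2 km): east 8.2 sin 242° = -7.24, north 8.2 cos 242° = -3.85
Leg 2 (229°, 2.0 km): east 2.0 sin 229° = -1.51, north 2.0 cos 229° = -1.31
Leg 3 (192°, 7.4 km): east 7.4 sin 192° = -1.54, north 7.4 cos 192° = -7.24
Summing: -10.29 km east, -12.40 km north → (-10.29, -12.40).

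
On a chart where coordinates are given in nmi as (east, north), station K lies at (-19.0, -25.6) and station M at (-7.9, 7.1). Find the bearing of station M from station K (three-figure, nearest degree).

Δeast = -7.9 − -19.0 = 11.10; Δnorth = 7.1 − -25.6 = 32.70.
Bearing = atan2(Δeast, Δnorth) mod 360° = 18.75° ≈ 019°.

019°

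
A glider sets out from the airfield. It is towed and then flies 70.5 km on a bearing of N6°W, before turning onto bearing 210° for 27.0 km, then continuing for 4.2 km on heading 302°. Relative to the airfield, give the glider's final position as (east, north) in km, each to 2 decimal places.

(-24.43, 48.96)

Leg 1 (N6°W, 70.5 km): east 70.5 sin 354° = -7.37, north 70.5 cos 354° = 70.11
Leg 2 (210°, 27.0 km): east 27.0 sin 210° = -13.50, north 27.0 cos 210° = -23.38
Leg 3 (302°, 4.2 km): east 4.2 sin 302° = -3.56, north 4.2 cos 302° = 2.23
Summing: -24.43 km east, 48.96 km north → (-24.43, 48.96).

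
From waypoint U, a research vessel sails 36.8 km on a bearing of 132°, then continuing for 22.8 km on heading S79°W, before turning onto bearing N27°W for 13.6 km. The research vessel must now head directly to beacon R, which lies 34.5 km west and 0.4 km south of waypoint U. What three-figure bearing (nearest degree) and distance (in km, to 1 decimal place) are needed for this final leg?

296°, 37.1 km

Leg 1 (132°, 36.8 km): east 36.8 sin 132° = 27.35, north 36.8 cos 132° = -24.62
Leg 2 (S79°W, 22.8 km): east 22.8 sin 259° = -22.38, north 22.8 cos 259° = -4.35
Leg 3 (N27°W, 13.6 km): east 13.6 sin 333° = -6.17, north 13.6 cos 333° = 12.12
Current position: (-1.21, -16.86). Target: (-34.5, -0.4). Remaining: Δeast = -33.29, Δnorth = 16.46.
Bearing = atan2(-33.29, 16.46) mod 360° = 296.30°; distance = √((-33.29)² + (16.46)²) = 37.138 km.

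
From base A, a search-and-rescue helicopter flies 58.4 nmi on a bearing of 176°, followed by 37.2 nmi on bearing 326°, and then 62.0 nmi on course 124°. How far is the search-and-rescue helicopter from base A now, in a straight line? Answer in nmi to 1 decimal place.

Leg 1 (176°, 58.4 nmi): east 58.4 sin 176° = 4.07, north 58.4 cos 176° = -58.26
Leg 2 (326°, 37.2 nmi): east 37.2 sin 326° = -20.80, north 37.2 cos 326° = 30.84
Leg 3 (124°, 62.0 nmi): east 62.0 sin 124° = 51.40, north 62.0 cos 124° = -34.67
Net: 34.67 east, -62.09 north. Distance = √((34.67)² + (-62.09)²) = 71.113 nmi.

71.1 nmi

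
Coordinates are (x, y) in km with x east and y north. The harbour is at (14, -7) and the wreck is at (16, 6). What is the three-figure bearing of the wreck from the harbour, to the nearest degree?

Δeast = 16 − 14 = 2.00; Δnorth = 6 − -7 = 13.00.
Bearing = atan2(Δeast, Δnorth) mod 360° = 8.75° ≈ 009°.

009°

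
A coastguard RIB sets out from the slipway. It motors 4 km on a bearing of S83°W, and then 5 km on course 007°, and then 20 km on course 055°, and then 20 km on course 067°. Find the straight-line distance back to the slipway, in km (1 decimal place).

Leg 1 (S83°W, 4 km): east 4 sin 263° = -3.97, north 4 cos 263° = -0.49
Leg 2 (007°, 5 km): east 5 sin 7° = 0.61, north 5 cos 7° = 4.96
Leg 3 (055°, 20 km): east 20 sin 55° = 16.38, north 20 cos 55° = 11.47
Leg 4 (067°, 20 km): east 20 sin 67° = 18.41, north 20 cos 67° = 7.81
Net: 31.43 east, 23.76 north. Distance = √((31.43)² + (23.76)²) = 39.403 km.

39.4 km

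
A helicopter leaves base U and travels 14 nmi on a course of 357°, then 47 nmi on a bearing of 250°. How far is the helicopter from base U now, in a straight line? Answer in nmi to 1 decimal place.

Leg 1 (357°, 14 nmi): east 14 sin 357° = -0.73, north 14 cos 357° = 13.98
Leg 2 (250°, 47 nmi): east 47 sin 250° = -44.17, north 47 cos 250° = -16.07
Net: -44.90 east, -2.09 north. Distance = √((-44.90)² + (-2.09)²) = 44.947 nmi.

44.9 nmi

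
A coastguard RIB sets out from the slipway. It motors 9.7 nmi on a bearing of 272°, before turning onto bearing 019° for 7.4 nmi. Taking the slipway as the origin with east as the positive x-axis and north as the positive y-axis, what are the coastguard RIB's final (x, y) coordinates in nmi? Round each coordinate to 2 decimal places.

(-7.28, 7.34)

Leg 1 (272°, 9.7 nmi): east 9.7 sin 272° = -9.69, north 9.7 cos 272° = 0.34
Leg 2 (019°, 7.4 nmi): east 7.4 sin 19° = 2.41, north 7.4 cos 19° = 7.00
Summing: -7.28 nmi east, 7.34 nmi north → (-7.28, 7.34).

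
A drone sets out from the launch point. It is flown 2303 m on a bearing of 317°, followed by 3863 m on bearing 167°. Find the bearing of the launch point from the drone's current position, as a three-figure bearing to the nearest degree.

Leg 1 (317°, 2303 m): east 2303 sin 317° = -1570.64, north 2303 cos 317° = 1684.31
Leg 2 (167°, 3863 m): east 3863 sin 167° = 868.99, north 3863 cos 167° = -3763.99
Net displacement: -701.66 east, -2079.68 north. Direction back to start is (701.66, 2079.68): bearing = atan2(701.66, 2079.68) mod 360° = 18.64° ≈ 019°.

019°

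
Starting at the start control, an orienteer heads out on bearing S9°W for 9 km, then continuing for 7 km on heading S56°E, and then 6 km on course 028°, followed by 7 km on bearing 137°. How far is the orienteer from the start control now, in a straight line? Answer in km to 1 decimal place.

Leg 1 (S9°W, 9 km): east 9 sin 189° = -1.41, north 9 cos 189° = -8.89
Leg 2 (S56°E, 7 km): east 7 sin 124° = 5.80, north 7 cos 124° = -3.91
Leg 3 (028°, 6 km): east 6 sin 28° = 2.82, north 6 cos 28° = 5.30
Leg 4 (137°, 7 km): east 7 sin 137° = 4.77, north 7 cos 137° = -5.12
Net: 11.99 east, -12.63 north. Distance = √((11.99)² + (-12.63)²) = 17.409 km.

17.4 km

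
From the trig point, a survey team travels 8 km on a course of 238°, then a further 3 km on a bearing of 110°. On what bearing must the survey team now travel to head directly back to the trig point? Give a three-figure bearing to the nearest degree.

Leg 1 (238°, 8 km): east 8 sin 238° = -6.78, north 8 cos 238° = -4.24
Leg 2 (110°, 3 km): east 3 sin 110° = 2.82, north 3 cos 110° = -1.03
Net displacement: -3.97 east, -5.27 north. Direction back to start is (3.97, 5.27): bearing = atan2(3.97, 5.27) mod 360° = 36.98° ≈ 037°.

037°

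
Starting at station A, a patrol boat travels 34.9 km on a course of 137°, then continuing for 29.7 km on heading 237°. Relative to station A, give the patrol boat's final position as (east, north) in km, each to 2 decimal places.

(-1.11, -41.70)

Leg 1 (137°, 34.9 km): east 34.9 sin 137° = 23.80, north 34.9 cos 137° = -25.52
Leg 2 (237°, 29.7 km): east 29.7 sin 237° = -24.91, north 29.7 cos 237° = -16.18
Summing: -1.11 km east, -41.70 km north → (-1.11, -41.70).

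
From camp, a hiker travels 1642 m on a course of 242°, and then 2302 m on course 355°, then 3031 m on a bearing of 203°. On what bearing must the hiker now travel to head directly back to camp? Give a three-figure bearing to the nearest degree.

066°

Leg 1 (242°, 1642 m): east 1642 sin 242° = -1449.80, north 1642 cos 242° = -770.87
Leg 2 (355°, 2302 m): east 2302 sin 355° = -200.63, north 2302 cos 355° = 2293.24
Leg 3 (203°, 3031 m): east 3031 sin 203° = -1184.31, north 3031 cos 203° = -2790.05
Net displacement: -2834.74 east, -1267.68 north. Direction back to start is (2834.74, 1267.68): bearing = atan2(2834.74, 1267.68) mod 360° = 65.91° ≈ 066°.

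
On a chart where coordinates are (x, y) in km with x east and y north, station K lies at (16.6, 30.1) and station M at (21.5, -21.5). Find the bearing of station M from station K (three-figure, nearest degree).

175°

Δeast = 21.5 − 16.6 = 4.90; Δnorth = -21.5 − 30.1 = -51.60.
Bearing = atan2(Δeast, Δnorth) mod 360° = 174.58° ≈ 175°.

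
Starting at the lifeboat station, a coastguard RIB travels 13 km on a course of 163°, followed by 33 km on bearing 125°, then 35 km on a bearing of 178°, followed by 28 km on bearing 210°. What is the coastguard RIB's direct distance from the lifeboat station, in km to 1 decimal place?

92.4 km

Leg 1 (163°, 13 km): east 13 sin 163° = 3.80, north 13 cos 163° = -12.43
Leg 2 (125°, 33 km): east 33 sin 125° = 27.03, north 33 cos 125° = -18.93
Leg 3 (178°, 35 km): east 35 sin 178° = 1.22, north 35 cos 178° = -34.98
Leg 4 (210°, 28 km): east 28 sin 210° = -14.00, north 28 cos 210° = -24.25
Net: 18.05 east, -90.59 north. Distance = √((18.05)² + (-90.59)²) = 92.369 km.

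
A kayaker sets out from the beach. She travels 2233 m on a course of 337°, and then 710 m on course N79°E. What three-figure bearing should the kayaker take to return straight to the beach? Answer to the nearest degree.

175°

Leg 1 (337°, 2233 m): east 2233 sin 337° = -872.50, north 2233 cos 337° = 2055.49
Leg 2 (N79°E, 710 m): east 710 sin 79° = 696.96, north 710 cos 79° = 135.47
Net displacement: -175.55 east, 2190.96 north. Direction back to start is (175.55, -2190.96): bearing = atan2(175.55, -2190.96) mod 360° = 175.42° ≈ 175°.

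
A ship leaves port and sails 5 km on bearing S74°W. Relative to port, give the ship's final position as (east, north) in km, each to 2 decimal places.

Leg 1 (S74°W, 5 km): east 5 sin 254° = -4.81, north 5 cos 254° = -1.38
Summing: -4.81 km east, -1.38 km north → (-4.81, -1.38).

(-4.81, -1.38)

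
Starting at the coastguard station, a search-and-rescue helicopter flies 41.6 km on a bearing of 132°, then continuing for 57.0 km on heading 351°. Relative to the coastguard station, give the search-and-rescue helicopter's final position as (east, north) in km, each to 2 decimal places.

Leg 1 (132°, 41.6 km): east 41.6 sin 132° = 30.91, north 41.6 cos 132° = -27.84
Leg 2 (351°, 57.0 km): east 57.0 sin 351° = -8.92, north 57.0 cos 351° = 56.30
Summing: 22.00 km east, 28.46 km north → (22.00, 28.46).

(22.00, 28.46)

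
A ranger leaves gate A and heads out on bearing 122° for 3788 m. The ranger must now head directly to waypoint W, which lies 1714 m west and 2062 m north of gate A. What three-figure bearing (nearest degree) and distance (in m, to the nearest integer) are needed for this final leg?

310°, 6390 m

Leg 1 (122°, 3788 m): east 3788 sin 122° = 3212.41, north 3788 cos 122° = -2007.33
Current position: (3212.41, -2007.33). Target: (-1714, 2062). Remaining: Δeast = -4926.41, Δnorth = 4069.33.
Bearing = atan2(-4926.41, 4069.33) mod 360° = 309.56°; distance = √((-4926.41)² + (4069.33)²) = 6389.754 m.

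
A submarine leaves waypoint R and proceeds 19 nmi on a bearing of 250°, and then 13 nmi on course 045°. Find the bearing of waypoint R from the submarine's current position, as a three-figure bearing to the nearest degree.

107°

Leg 1 (250°, 19 nmi): east 19 sin 250° = -17.85, north 19 cos 250° = -6.50
Leg 2 (045°, 13 nmi): east 13 sin 45° = 9.19, north 13 cos 45° = 9.19
Net displacement: -8.66 east, 2.69 north. Direction back to start is (8.66, -2.69): bearing = atan2(8.66, -2.69) mod 360° = 107.28° ≈ 107°.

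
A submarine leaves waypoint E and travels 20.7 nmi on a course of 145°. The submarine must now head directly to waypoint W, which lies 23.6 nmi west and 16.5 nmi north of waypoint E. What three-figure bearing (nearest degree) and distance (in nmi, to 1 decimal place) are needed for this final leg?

Leg 1 (145°, 20.7 nmi): east 20.7 sin 145° = 11.87, north 20.7 cos 145° = -16.96
Current position: (11.87, -16.96). Target: (-23.6, 16.5). Remaining: Δeast = -35.47, Δnorth = 33.46.
Bearing = atan2(-35.47, 33.46) mod 360° = 313.32°; distance = √((-35.47)² + (33.46)²) = 48.761 nmi.

313°, 48.8 nmi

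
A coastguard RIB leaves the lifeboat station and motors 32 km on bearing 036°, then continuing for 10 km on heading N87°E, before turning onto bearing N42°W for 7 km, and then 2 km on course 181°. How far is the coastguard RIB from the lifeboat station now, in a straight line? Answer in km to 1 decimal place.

38.2 km

Leg 1 (036°, 32 km): east 32 sin 36° = 18.81, north 32 cos 36° = 25.89
Leg 2 (N87°E, 10 km): east 10 sin 87° = 9.99, north 10 cos 87° = 0.52
Leg 3 (N42°W, 7 km): east 7 sin 318° = -4.68, north 7 cos 318° = 5.20
Leg 4 (181°, 2 km): east 2 sin 181° = -0.03, north 2 cos 181° = -2.00
Net: 24.08 east, 29.61 north. Distance = √((24.08)² + (29.61)²) = 38.167 km.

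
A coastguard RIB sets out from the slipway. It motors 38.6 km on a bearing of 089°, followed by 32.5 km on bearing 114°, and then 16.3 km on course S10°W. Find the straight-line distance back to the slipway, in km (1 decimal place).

Leg 1 (089°, 38.6 km): east 38.6 sin 89° = 38.59, north 38.6 cos 89° = 0.67
Leg 2 (114°, 32.5 km): east 32.5 sin 114° = 29.69, north 32.5 cos 114° = -13.22
Leg 3 (S10°W, 16.3 km): east 16.3 sin 190° = -2.83, north 16.3 cos 190° = -16.05
Net: 65.45 east, -28.60 north. Distance = √((65.45)² + (-28.60)²) = 71.429 km.

71.4 km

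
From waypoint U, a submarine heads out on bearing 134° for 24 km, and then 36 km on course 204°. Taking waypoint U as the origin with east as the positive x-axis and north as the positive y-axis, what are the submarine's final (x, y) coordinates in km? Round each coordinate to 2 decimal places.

Leg 1 (134°, 24 km): east 24 sin 134° = 17.26, north 24 cos 134° = -16.67
Leg 2 (204°, 36 km): east 36 sin 204° = -14.64, north 36 cos 204° = -32.89
Summing: 2.62 km east, -49.56 km north → (2.62, -49.56).

(2.62, -49.56)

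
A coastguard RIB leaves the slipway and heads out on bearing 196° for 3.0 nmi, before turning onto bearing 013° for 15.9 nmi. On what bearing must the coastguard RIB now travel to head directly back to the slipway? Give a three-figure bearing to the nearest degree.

192°

Leg 1 (196°, 3.0 nmi): east 3.0 sin 196° = -0.83, north 3.0 cos 196° = -2.88
Leg 2 (013°, 15.9 nmi): east 15.9 sin 13° = 3.58, north 15.9 cos 13° = 15.49
Net displacement: 2.75 east, 12.61 north. Direction back to start is (-2.75, -12.61): bearing = atan2(-2.75, -12.61) mod 360° = 192.30° ≈ 192°.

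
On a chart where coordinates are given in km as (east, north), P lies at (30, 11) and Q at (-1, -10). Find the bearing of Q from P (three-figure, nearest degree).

236°

Δeast = -1 − 30 = -31.00; Δnorth = -10 − 11 = -21.00.
Bearing = atan2(Δeast, Δnorth) mod 360° = 235.89° ≈ 236°.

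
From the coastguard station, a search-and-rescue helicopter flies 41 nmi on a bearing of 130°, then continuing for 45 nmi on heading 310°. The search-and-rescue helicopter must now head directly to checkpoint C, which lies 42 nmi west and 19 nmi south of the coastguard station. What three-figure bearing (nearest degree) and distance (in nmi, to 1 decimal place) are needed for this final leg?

Leg 1 (130°, 41 nmi): east 41 sin 130° = 31.41, north 41 cos 130° = -26.35
Leg 2 (310°, 45 nmi): east 45 sin 310° = -34.47, north 45 cos 310° = 28.93
Current position: (-3.06, 2.57). Target: (-42, -19). Remaining: Δeast = -38.94, Δnorth = -21.57.
Bearing = atan2(-38.94, -21.57) mod 360° = 241.01°; distance = √((-38.94)² + (-21.57)²) = 44.512 nmi.

241°, 44.5 nmi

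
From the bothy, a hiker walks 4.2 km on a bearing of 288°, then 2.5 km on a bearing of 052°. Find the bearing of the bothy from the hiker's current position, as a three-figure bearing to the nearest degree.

Leg 1 (288°, 4.2 km): east 4.2 sin 288° = -3.99, north 4.2 cos 288° = 1.30
Leg 2 (052°, 2.5 km): east 2.5 sin 52° = 1.97, north 2.5 cos 52° = 1.54
Net displacement: -2.02 east, 2.84 north. Direction back to start is (2.02, -2.84): bearing = atan2(2.02, -2.84) mod 360° = 144.49° ≈ 144°.

144°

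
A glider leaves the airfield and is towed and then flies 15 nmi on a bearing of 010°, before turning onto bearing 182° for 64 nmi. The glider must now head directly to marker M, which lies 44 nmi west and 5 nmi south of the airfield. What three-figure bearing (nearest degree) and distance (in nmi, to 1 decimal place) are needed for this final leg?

315°, 62.6 nmi

Leg 1 (010°, 15 nmi): east 15 sin 10° = 2.60, north 15 cos 10° = 14.77
Leg 2 (182°, 64 nmi): east 64 sin 182° = -2.23, north 64 cos 182° = -63.96
Current position: (0.37, -49.19). Target: (-44, -5). Remaining: Δeast = -44.37, Δnorth = 44.19.
Bearing = atan2(-44.37, 44.19) mod 360° = 314.88°; distance = √((-44.37)² + (44.19)²) = 62.622 nmi.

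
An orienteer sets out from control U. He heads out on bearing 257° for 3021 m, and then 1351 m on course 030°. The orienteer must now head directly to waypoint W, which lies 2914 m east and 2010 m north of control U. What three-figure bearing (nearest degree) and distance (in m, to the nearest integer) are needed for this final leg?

Leg 1 (257°, 3021 m): east 3021 sin 257° = -2943.57, north 3021 cos 257° = -679.58
Leg 2 (030°, 1351 m): east 1351 sin 30° = 675.50, north 1351 cos 30° = 1170.00
Current position: (-2268.07, 490.42). Target: (2914, 2010). Remaining: Δeast = 5182.07, Δnorth = 1519.58.
Bearing = atan2(5182.07, 1519.58) mod 360° = 73.66°; distance = √((5182.07)² + (1519.58)²) = 5400.276 m.

074°, 5400 m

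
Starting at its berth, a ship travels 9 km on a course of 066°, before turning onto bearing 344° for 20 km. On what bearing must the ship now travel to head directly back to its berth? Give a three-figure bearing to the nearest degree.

187°

Leg 1 (066°, 9 km): east 9 sin 66° = 8.22, north 9 cos 66° = 3.66
Leg 2 (344°, 20 km): east 20 sin 344° = -5.51, north 20 cos 344° = 19.23
Net displacement: 2.71 east, 22.89 north. Direction back to start is (-2.71, -22.89): bearing = atan2(-2.71, -22.89) mod 360° = 186.75° ≈ 187°.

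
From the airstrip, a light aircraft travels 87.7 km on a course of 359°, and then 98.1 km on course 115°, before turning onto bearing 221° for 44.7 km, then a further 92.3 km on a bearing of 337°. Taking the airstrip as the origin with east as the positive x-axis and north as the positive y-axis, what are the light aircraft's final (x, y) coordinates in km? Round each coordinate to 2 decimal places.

Leg 1 (359°, 87.7 km): east 87.7 sin 359° = -1.53, north 87.7 cos 359° = 87.69
Leg 2 (115°, 98.1 km): east 98.1 sin 115° = 88.91, north 98.1 cos 115° = -41.46
Leg 3 (221°, 44.7 km): east 44.7 sin 221° = -29.33, north 44.7 cos 221° = -33.74
Leg 4 (337°, 92.3 km): east 92.3 sin 337° = -36.06, north 92.3 cos 337° = 84.96
Summing: 21.99 km east, 97.45 km north → (21.99, 97.45).

(21.99, 97.45)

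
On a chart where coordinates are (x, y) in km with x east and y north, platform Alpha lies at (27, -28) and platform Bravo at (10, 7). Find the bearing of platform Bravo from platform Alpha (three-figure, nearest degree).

334°

Δeast = 10 − 27 = -17.00; Δnorth = 7 − -28 = 35.00.
Bearing = atan2(Δeast, Δnorth) mod 360° = 334.09° ≈ 334°.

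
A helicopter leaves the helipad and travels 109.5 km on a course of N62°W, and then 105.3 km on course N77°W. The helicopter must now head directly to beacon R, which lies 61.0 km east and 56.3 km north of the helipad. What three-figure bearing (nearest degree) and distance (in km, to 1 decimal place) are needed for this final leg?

Leg 1 (N62°W, 109.5 km): east 109.5 sin 298° = -96.68, north 109.5 cos 298° = 51.41
Leg 2 (N77°W, 105.3 km): east 105.3 sin 283° = -102.60, north 105.3 cos 283° = 23.69
Current position: (-199.28, 75.09). Target: (61.0, 56.3). Remaining: Δeast = 260.28, Δnorth = -18.79.
Bearing = atan2(260.28, -18.79) mod 360° = 94.13°; distance = √((260.28)² + (-18.79)²) = 260.962 km.

094°, 261.0 km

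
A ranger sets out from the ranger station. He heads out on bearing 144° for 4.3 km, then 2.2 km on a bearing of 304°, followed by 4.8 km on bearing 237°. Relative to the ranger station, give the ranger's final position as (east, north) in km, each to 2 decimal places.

(-3.32, -4.86)

Leg 1 (144°, 4.3 km): east 4.3 sin 144° = 2.53, north 4.3 cos 144° = -3.48
Leg 2 (304°, 2.2 km): east 2.2 sin 304° = -1.82, north 2.2 cos 304° = 1.23
Leg 3 (237°, 4.8 km): east 4.8 sin 237° = -4.03, north 4.8 cos 237° = -2.61
Summing: -3.32 km east, -4.86 km north → (-3.32, -4.86).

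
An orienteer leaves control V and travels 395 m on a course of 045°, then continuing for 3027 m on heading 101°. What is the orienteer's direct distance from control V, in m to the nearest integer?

Leg 1 (045°, 395 m): east 395 sin 45° = 279.31, north 395 cos 45° = 279.31
Leg 2 (101°, 3027 m): east 3027 sin 101° = 2971.39, north 3027 cos 101° = -577.58
Net: 3250.69 east, -298.27 north. Distance = √((3250.69)² + (-298.27)²) = 3264.348 m.

3264 m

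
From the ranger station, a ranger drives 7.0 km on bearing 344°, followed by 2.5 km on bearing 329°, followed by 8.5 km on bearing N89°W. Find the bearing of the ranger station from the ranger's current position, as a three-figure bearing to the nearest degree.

Leg 1 (344°, 7.0 km): east 7.0 sin 344° = -1.93, north 7.0 cos 344° = 6.73
Leg 2 (329°, 2.5 km): east 2.5 sin 329° = -1.29, north 2.5 cos 329° = 2.14
Leg 3 (N89°W, 8.5 km): east 8.5 sin 271° = -8.50, north 8.5 cos 271° = 0.15
Net displacement: -11.72 east, 9.02 north. Direction back to start is (11.72, -9.02): bearing = atan2(11.72, -9.02) mod 360° = 127.59° ≈ 128°.

128°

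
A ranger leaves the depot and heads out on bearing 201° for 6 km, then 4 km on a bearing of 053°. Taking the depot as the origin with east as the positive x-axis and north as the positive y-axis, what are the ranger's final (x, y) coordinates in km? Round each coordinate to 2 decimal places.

(1.04, -3.19)

Leg 1 (201°, 6 km): east 6 sin 201° = -2.15, north 6 cos 201° = -5.60
Leg 2 (053°, 4 km): east 4 sin 53° = 3.19, north 4 cos 53° = 2.41
Summing: 1.04 km east, -3.19 km north → (1.04, -3.19).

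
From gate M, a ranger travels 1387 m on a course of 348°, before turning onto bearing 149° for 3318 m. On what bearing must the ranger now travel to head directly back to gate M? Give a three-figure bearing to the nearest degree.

316°

Leg 1 (348°, 1387 m): east 1387 sin 348° = -288.37, north 1387 cos 348° = 1356.69
Leg 2 (149°, 3318 m): east 3318 sin 149° = 1708.90, north 3318 cos 149° = -2844.08
Net displacement: 1420.52 east, -1487.39 north. Direction back to start is (-1420.52, 1487.39): bearing = atan2(-1420.52, 1487.39) mod 360° = 316.32° ≈ 316°.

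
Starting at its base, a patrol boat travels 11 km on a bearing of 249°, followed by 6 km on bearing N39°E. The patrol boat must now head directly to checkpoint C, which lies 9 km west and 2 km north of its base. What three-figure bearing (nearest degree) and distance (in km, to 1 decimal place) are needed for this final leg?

Leg 1 (249°, 11 km): east 11 sin 249° = -10.27, north 11 cos 249° = -3.94
Leg 2 (N39°E, 6 km): east 6 sin 39° = 3.78, north 6 cos 39° = 4.66
Current position: (-6.49, 0.72). Target: (-9, 2). Remaining: Δeast = -2.51, Δnorth = 1.28.
Bearing = atan2(-2.51, 1.28) mod 360° = 297.04°; distance = √((-2.51)² + (1.28)²) = 2.814 km.

297°, 2.8 km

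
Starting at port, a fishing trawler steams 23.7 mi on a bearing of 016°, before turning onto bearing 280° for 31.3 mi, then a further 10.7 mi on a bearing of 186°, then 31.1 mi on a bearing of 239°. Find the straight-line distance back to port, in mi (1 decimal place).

52.1 mi

Leg 1 (016°, 23.7 mi): east 23.7 sin 16° = 6.53, north 23.7 cos 16° = 22.78
Leg 2 (280°, 31.3 mi): east 31.3 sin 280° = -30.82, north 31.3 cos 280° = 5.44
Leg 3 (186°, 10.7 mi): east 10.7 sin 186° = -1.12, north 10.7 cos 186° = -10.64
Leg 4 (239°, 31.1 mi): east 31.1 sin 239° = -26.66, north 31.1 cos 239° = -16.02
Net: -52.07 east, 1.56 north. Distance = √((-52.07)² + (1.56)²) = 52.092 mi.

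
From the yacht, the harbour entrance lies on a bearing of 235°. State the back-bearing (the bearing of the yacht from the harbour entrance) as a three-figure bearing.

055°

Back-bearing = 235° − 180° = 055°.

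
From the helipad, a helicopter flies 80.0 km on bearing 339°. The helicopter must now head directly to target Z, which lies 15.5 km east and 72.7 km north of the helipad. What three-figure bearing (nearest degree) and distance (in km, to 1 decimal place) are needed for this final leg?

Leg 1 (339°, 80.0 km): east 80.0 sin 339° = -28.67, north 80.0 cos 339° = 74.69
Current position: (-28.67, 74.69). Target: (15.5, 72.7). Remaining: Δeast = 44.17, Δnorth = -1.99.
Bearing = atan2(44.17, -1.99) mod 360° = 92.58°; distance = √((44.17)² + (-1.99)²) = 44.214 km.

093°, 44.2 km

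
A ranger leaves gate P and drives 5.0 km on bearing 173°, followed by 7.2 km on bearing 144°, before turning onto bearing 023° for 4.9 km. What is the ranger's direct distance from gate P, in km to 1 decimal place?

9.2 km

Leg 1 (173°, 5.0 km): east 5.0 sin 173° = 0.61, north 5.0 cos 173° = -4.96
Leg 2 (144°, 7.2 km): east 7.2 sin 144° = 4.23, north 7.2 cos 144° = -5.82
Leg 3 (023°, 4.9 km): east 4.9 sin 23° = 1.91, north 4.9 cos 23° = 4.51
Net: 6.76 east, -6.28 north. Distance = √((6.76)² + (-6.28)²) = 9.222 km.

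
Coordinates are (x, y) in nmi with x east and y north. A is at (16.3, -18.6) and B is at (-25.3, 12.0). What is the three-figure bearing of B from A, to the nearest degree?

306°

Δeast = -25.3 − 16.3 = -41.60; Δnorth = 12.0 − -18.6 = 30.60.
Bearing = atan2(Δeast, Δnorth) mod 360° = 306.34° ≈ 306°.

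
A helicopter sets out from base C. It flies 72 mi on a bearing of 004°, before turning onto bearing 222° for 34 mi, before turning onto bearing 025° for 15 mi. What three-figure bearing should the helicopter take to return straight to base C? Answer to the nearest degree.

Leg 1 (004°, 72 mi): east 72 sin 4° = 5.02, north 72 cos 4° = 71.82
Leg 2 (222°, 34 mi): east 34 sin 222° = -22.75, north 34 cos 222° = -25.27
Leg 3 (025°, 15 mi): east 15 sin 25° = 6.34, north 15 cos 25° = 13.59
Net displacement: -11.39 east, 60.15 north. Direction back to start is (11.39, -60.15): bearing = atan2(11.39, -60.15) mod 360° = 169.28° ≈ 169°.

169°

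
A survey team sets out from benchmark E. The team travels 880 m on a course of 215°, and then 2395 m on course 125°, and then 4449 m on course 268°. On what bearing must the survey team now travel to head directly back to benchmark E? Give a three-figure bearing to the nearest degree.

053°

Leg 1 (215°, 880 m): east 880 sin 215° = -504.75, north 880 cos 215° = -720.85
Leg 2 (125°, 2395 m): east 2395 sin 125° = 1961.87, north 2395 cos 125° = -1373.72
Leg 3 (268°, 4449 m): east 4449 sin 268° = -4446.29, north 4449 cos 268° = -155.27
Net displacement: -2989.17 east, -2249.84 north. Direction back to start is (2989.17, 2249.84): bearing = atan2(2989.17, 2249.84) mod 360° = 53.03° ≈ 053°.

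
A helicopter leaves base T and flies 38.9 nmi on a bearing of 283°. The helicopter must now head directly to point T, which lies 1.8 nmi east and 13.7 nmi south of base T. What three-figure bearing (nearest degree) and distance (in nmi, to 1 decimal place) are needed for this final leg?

119°, 45.6 nmi

Leg 1 (283°, 38.9 nmi): east 38.9 sin 283° = -37.90, north 38.9 cos 283° = 8.75
Current position: (-37.90, 8.75). Target: (1.8, -13.7). Remaining: Δeast = 39.70, Δnorth = -22.45.
Bearing = atan2(39.70, -22.45) mod 360° = 119.49°; distance = √((39.70)² + (-22.45)²) = 45.611 nmi.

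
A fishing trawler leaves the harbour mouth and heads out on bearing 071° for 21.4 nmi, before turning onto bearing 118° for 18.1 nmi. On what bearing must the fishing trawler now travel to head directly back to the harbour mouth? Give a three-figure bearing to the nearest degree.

Leg 1 (071°, 21.4 nmi): east 21.4 sin 71° = 20.23, north 21.4 cos 71° = 6.97
Leg 2 (118°, 18.1 nmi): east 18.1 sin 118° = 15.98, north 18.1 cos 118° = -8.50
Net displacement: 36.22 east, -1.53 north. Direction back to start is (-36.22, 1.53): bearing = atan2(-36.22, 1.53) mod 360° = 272.42° ≈ 272°.

272°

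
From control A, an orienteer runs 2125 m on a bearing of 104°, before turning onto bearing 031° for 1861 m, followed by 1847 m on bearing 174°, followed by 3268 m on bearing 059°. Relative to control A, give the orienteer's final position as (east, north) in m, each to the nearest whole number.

Leg 1 (104°, 2125 m): east 2125 sin 104° = 2061.88, north 2125 cos 104° = -514.08
Leg 2 (031°, 1861 m): east 1861 sin 31° = 958.49, north 1861 cos 31° = 1595.19
Leg 3 (174°, 1847 m): east 1847 sin 174° = 193.06, north 1847 cos 174° = -1836.88
Leg 4 (059°, 3268 m): east 3268 sin 59° = 2801.22, north 3268 cos 59° = 1683.14
Summing: 6014.65 m east, 927.37 m north → (6015, 927).

(6015, 927)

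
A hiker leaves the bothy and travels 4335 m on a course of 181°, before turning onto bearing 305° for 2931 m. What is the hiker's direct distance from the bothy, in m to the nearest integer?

Leg 1 (181°, 4335 m): east 4335 sin 181° = -75.66, north 4335 cos 181° = -4334.34
Leg 2 (305°, 2931 m): east 2931 sin 305° = -2400.93, north 2931 cos 305° = 1681.15
Net: -2476.59 east, -2653.19 north. Distance = √((-2476.59)² + (-2653.19)²) = 3629.450 m.

3629 m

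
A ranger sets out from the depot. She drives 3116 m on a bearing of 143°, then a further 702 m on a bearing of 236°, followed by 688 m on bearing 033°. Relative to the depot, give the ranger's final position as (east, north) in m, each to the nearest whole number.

Leg 1 (143°, 3116 m): east 3116 sin 143° = 1875.26, north 3116 cos 143° = -2488.55
Leg 2 (236°, 702 m): east 702 sin 236° = -581.98, north 702 cos 236° = -392.55
Leg 3 (033°, 688 m): east 688 sin 33° = 374.71, north 688 cos 33° = 577.01
Summing: 1667.98 m east, -2304.10 m north → (1668, -2304).

(1668, -2304)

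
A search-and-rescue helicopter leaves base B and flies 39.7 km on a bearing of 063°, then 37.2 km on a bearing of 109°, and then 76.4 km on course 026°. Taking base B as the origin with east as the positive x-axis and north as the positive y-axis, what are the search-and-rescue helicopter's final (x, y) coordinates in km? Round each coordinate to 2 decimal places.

Leg 1 (063°, 39.7 km): east 39.7 sin 63° = 35.37, north 39.7 cos 63° = 18.02
Leg 2 (109°, 37.2 km): east 37.2 sin 109° = 35.17, north 37.2 cos 109° = -12.11
Leg 3 (026°, 76.4 km): east 76.4 sin 26° = 33.49, north 76.4 cos 26° = 68.67
Summing: 104.04 km east, 74.58 km north → (104.04, 74.58).

(104.04, 74.58)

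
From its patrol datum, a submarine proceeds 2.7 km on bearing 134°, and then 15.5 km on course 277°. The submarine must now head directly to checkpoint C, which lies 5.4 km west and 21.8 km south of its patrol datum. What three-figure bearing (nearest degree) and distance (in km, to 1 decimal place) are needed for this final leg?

160°, 23.2 km

Leg 1 (134°, 2.7 km): east 2.7 sin 134° = 1.94, north 2.7 cos 134° = -1.88
Leg 2 (277°, 15.5 km): east 15.5 sin 277° = -15.38, north 15.5 cos 277° = 1.89
Current position: (-13.44, 0.01). Target: (-5.4, -21.8). Remaining: Δeast = 8.04, Δnorth = -21.81.
Bearing = atan2(8.04, -21.81) mod 360° = 159.76°; distance = √((8.04)² + (-21.81)²) = 23.249 km.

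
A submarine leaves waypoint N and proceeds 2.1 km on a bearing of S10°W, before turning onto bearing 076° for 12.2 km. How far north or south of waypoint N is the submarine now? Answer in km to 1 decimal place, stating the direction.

0.9 km north

Leg 1 (S10°W, 2.1 km): east 2.1 sin 190° = -0.36, north 2.1 cos 190° = -2.07
Leg 2 (076°, 12.2 km): east 12.2 sin 76° = 11.84, north 12.2 cos 76° = 2.95
Net north component: 0.88 km.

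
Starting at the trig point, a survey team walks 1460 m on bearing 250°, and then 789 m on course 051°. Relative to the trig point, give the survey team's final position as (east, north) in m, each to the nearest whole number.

(-759, -3)

Leg 1 (250°, 1460 m): east 1460 sin 250° = -1371.95, north 1460 cos 250° = -499.35
Leg 2 (051°, 789 m): east 789 sin 51° = 613.17, north 789 cos 51° = 496.53
Summing: -758.78 m east, -2.82 m north → (-759, -3).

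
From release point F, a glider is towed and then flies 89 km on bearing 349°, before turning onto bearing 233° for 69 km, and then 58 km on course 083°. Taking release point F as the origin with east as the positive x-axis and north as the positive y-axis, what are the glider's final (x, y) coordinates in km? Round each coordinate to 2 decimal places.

Leg 1 (349°, 89 km): east 89 sin 349° = -16.98, north 89 cos 349° = 87.36
Leg 2 (233°, 69 km): east 69 sin 233° = -55.11, north 69 cos 233° = -41.53
Leg 3 (083°, 58 km): east 58 sin 83° = 57.57, north 58 cos 83° = 7.07
Summing: -14.52 km east, 52.91 km north → (-14.52, 52.91).

(-14.52, 52.91)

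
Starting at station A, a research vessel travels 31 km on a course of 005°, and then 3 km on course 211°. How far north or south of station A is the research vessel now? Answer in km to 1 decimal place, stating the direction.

Leg 1 (005°, 31 km): east 31 sin 5° = 2.70, north 31 cos 5° = 30.88
Leg 2 (211°, 3 km): east 3 sin 211° = -1.55, north 3 cos 211° = -2.57
Net north component: 28.31 km.

28.3 km north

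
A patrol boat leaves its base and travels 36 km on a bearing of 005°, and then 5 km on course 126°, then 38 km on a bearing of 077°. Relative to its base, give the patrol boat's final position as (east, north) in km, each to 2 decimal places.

(44.21, 41.47)

Leg 1 (005°, 36 km): east 36 sin 5° = 3.14, north 36 cos 5° = 35.86
Leg 2 (126°, 5 km): east 5 sin 126° = 4.05, north 5 cos 126° = -2.94
Leg 3 (077°, 38 km): east 38 sin 77° = 37.03, north 38 cos 77° = 8.55
Summing: 44.21 km east, 41.47 km north → (44.21, 41.47).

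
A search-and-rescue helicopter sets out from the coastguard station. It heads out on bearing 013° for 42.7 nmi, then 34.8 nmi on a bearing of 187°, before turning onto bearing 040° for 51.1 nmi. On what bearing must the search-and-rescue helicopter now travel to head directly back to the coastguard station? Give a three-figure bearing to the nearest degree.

Leg 1 (013°, 42.7 nmi): east 42.7 sin 13° = 9.61, north 42.7 cos 13° = 41.61
Leg 2 (187°, 34.8 nmi): east 34.8 sin 187° = -4.24, north 34.8 cos 187° = -34.54
Leg 3 (040°, 51.1 nmi): east 51.1 sin 40° = 32.85, north 51.1 cos 40° = 39.14
Net displacement: 38.21 east, 46.21 north. Direction back to start is (-38.21, -46.21): bearing = atan2(-38.21, -46.21) mod 360° = 219.59° ≈ 220°.

220°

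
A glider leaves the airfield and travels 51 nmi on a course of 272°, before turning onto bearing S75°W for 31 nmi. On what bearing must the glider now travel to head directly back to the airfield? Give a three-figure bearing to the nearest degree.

086°

Leg 1 (272°, 51 nmi): east 51 sin 272° = -50.97, north 51 cos 272° = 1.78
Leg 2 (S75°W, 31 nmi): east 31 sin 255° = -29.94, north 31 cos 255° = -8.02
Net displacement: -80.91 east, -6.24 north. Direction back to start is (80.91, 6.24): bearing = atan2(80.91, 6.24) mod 360° = 85.59° ≈ 086°.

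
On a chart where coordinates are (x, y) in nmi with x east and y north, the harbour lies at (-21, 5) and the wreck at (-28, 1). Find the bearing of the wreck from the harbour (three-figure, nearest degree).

240°

Δeast = -28 − -21 = -7.00; Δnorth = 1 − 5 = -4.00.
Bearing = atan2(Δeast, Δnorth) mod 360° = 240.26° ≈ 240°.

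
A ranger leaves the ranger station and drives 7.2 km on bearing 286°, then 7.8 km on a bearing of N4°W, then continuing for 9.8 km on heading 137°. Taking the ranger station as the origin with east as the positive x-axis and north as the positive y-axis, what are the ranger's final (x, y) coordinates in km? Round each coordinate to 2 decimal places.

Leg 1 (286°, 7.2 km): east 7.2 sin 286° = -6.92, north 7.2 cos 286° = 1.98
Leg 2 (N4°W, 7.8 km): east 7.8 sin 356° = -0.54, north 7.8 cos 356° = 7.78
Leg 3 (137°, 9.8 km): east 9.8 sin 137° = 6.68, north 9.8 cos 137° = -7.17
Summing: -0.78 km east, 2.60 km north → (-0.78, 2.60).

(-0.78, 2.60)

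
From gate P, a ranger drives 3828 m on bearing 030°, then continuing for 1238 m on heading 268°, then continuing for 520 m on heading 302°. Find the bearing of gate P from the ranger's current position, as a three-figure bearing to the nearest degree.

184°

Leg 1 (030°, 3828 m): east 3828 sin 30° = 1914.00, north 3828 cos 30° = 3315.15
Leg 2 (268°, 1238 m): east 1238 sin 268° = -1237.25, north 1238 cos 268° = -43.21
Leg 3 (302°, 520 m): east 520 sin 302° = -440.99, north 520 cos 302° = 275.56
Net displacement: 235.77 east, 3547.50 north. Direction back to start is (-235.77, -3547.50): bearing = atan2(-235.77, -3547.50) mod 360° = 183.80° ≈ 184°.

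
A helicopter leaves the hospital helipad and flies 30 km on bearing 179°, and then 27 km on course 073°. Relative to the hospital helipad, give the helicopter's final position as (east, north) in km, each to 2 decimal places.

Leg 1 (179°, 30 km): east 30 sin 179° = 0.52, north 30 cos 179° = -30.00
Leg 2 (073°, 27 km): east 27 sin 73° = 25.82, north 27 cos 73° = 7.89
Summing: 26.34 km east, -22.10 km north → (26.34, -22.10).

(26.34, -22.10)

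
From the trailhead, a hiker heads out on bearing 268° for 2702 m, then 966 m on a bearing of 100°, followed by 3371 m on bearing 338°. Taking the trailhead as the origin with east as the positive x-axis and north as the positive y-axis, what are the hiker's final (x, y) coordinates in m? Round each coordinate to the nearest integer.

(-3012, 2863)

Leg 1 (268°, 2702 m): east 2702 sin 268° = -2700.35, north 2702 cos 268° = -94.30
Leg 2 (100°, 966 m): east 966 sin 100° = 951.32, north 966 cos 100° = -167.74
Leg 3 (338°, 3371 m): east 3371 sin 338° = -1262.80, north 3371 cos 338° = 3125.54
Summing: -3011.83 m east, 2863.49 m north → (-3012, 2863).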